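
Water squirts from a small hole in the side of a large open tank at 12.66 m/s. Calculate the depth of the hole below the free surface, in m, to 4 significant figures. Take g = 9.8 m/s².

For a small hole in a large open tank, ½v² = gh, giving h = v²/(2g).
h = 12.66²/(2·9.8) = 160.3/19.60 = 8.177 m.

h = 8.177 m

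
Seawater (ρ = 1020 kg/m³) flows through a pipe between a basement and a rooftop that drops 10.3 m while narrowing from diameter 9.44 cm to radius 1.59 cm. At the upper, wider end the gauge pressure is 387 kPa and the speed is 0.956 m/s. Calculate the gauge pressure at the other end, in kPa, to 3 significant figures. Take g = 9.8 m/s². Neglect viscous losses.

Mass conservation (A₁v₁ = A₂v₂) gives v₂ = 0.956 × 70.0/7.94 = 8.42 m/s.
Applying Bernoulli between the two ends and solving for P₂: P₂ = P₁ + ½ρ(v₁² − v₂²) − ρgΔh.
P₂ = 387000 + ½·1020·(0.956² − 8.42²) − 1020·9.8·(−10.3) = 387000 + (-35700) − (-103000) = 454000 Pa.

P₂ = 454 kPa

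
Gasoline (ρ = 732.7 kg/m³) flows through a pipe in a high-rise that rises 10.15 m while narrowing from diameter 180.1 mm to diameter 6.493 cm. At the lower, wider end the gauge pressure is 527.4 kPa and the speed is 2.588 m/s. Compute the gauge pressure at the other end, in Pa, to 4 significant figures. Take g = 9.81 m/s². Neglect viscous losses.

Continuity gives A₁v₁ = A₂v₂, so v₂ = (254.8 cm²)/(33.11 cm²) × 2.588 m/s = 19.91 m/s.
Energy conservation along the streamline gives P₂ = P₁ − ½ρ(v₂² − v₁²) − ρg(h₂ − h₁).
P₂ = 527400 + ½·732.7·(2.588² − 19.91²) − 732.7·9.81·(+10.15) = 527400 + (-142800) − (72960) = 311700 Pa.

311700 Pa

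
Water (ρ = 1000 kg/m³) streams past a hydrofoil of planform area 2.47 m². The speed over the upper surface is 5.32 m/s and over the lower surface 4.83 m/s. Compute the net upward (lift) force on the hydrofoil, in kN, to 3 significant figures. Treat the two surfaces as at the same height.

F ≈ 6.14 kN

The faster flow above has the lower pressure; Bernoulli (same height) gives ΔP = ½ρ(v_up² − v_low²).
ΔP = ½·1000·(5.32² − 4.83²) = 2490 Pa.
Lift = ΔP · A = 2490 × 2.47 = 6140 N.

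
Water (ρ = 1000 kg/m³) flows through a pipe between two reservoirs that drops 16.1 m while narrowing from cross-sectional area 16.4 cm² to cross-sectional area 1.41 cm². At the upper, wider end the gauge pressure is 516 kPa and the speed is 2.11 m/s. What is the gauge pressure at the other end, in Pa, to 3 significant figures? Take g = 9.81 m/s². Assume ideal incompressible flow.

P₂ ≈ 375000 Pa

Continuity gives A₁v₁ = A₂v₂, so v₂ = (16.4 cm²)/(1.41 cm²) × 2.11 m/s = 24.5 m/s.
Bernoulli: P₁ + ½ρv₁² + ρg h₁ = P₂ + ½ρv₂² + ρg h₂, so P₂ = P₁ + ½ρ(v₁² − v₂²) − ρg(h₂ − h₁).
P₂ = 516000 + ½·1000·(2.11² − 24.5²) − 1000·9.81·(−16.1) = 516000 + (-299000) − (-158000) = 375000 Pa.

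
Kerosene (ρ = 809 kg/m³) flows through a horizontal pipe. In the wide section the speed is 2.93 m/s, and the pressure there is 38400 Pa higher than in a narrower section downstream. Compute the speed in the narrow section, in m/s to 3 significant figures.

v₂ = 10.2 m/s

Along the level pipe P + ½ρv² is conserved, hence v₂² = v₁² + 2(P₁ − P₂)/ρ.
v₂ = √(2.93² + 2·38400/809) = √(8.58 + 94.9) = 10.2 m/s.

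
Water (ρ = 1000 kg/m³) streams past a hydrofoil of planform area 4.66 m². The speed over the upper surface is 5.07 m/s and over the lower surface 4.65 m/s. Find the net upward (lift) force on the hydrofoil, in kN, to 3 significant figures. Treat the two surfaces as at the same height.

The faster flow above has the lower pressure; Bernoulli (same height) gives ΔP = ½ρ(v_up² − v_low²).
ΔP = ½·1000·(5.07² − 4.65²) = 2040 Pa.
Lift = ΔP · A = 2040 × 4.66 = 9510 N.

F ≈ 9.51 kN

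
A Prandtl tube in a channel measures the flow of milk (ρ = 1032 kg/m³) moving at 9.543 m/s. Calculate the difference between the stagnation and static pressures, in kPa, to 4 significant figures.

Bernoulli between the free stream and the stagnation point: ½ρv² = P_stag − P_static.
ΔP = ½·1032·9.543² = 46990 Pa.

ΔP ≈ 46.99 kPa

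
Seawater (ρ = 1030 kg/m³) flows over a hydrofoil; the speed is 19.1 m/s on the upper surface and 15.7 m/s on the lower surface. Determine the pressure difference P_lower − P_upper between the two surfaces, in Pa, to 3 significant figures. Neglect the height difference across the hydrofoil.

ΔP ≈ 60900 Pa

Bernoulli (same height): P_lower − P_upper = ½ρ(v_upper² − v_lower²).
ΔP = ½·1030·(19.1² − 15.7²) = 60900 Pa.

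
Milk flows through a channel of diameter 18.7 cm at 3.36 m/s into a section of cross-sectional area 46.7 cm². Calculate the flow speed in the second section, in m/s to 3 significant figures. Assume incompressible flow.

v₂ ≈ 19.8 m/s

Mass conservation (A₁v₁ = A₂v₂) gives v₂ = 3.36 × 275/46.7 = 19.8 m/s.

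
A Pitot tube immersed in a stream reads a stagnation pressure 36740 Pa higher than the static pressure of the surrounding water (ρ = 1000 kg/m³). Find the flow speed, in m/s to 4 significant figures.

8.572 m/s

The dynamic pressure equals the rise in static pressure at the stagnation point: ΔP = ½ρv².
v = √(2ΔP/ρ) = √(2·36740/1000) = 8.572 m/s.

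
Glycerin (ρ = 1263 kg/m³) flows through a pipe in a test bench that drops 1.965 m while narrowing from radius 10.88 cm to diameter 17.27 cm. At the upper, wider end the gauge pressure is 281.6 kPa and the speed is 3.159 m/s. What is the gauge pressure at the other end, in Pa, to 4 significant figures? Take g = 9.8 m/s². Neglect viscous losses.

P₂ ≈ 296300 Pa

Mass conservation (A₁v₁ = A₂v₂) gives v₂ = 3.159 × 371.9/234.2 = 5.015 m/s.
Energy conservation along the streamline gives P₂ = P₁ − ½ρ(v₂² − v₁²) − ρg(h₂ − h₁).
P₂ = 281600 + ½·1263·(3.159² − 5.015²) − 1263·9.8·(−1.965) = 281600 + (-9581) − (-24320) = 296300 Pa.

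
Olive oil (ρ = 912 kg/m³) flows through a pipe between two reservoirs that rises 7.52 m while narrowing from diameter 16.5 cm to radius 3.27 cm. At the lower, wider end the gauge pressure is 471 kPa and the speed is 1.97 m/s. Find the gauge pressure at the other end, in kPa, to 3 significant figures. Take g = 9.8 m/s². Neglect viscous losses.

P₂ = 334 kPa

Continuity gives A₁v₁ = A₂v₂, so v₂ = (214 cm²)/(33.6 cm²) × 1.97 m/s = 12.5 m/s.
Applying Bernoulli between the two ends and solving for P₂: P₂ = P₁ + ½ρ(v₁² − v₂²) − ρgΔh.
P₂ = 471000 + ½·912·(1.97² − 12.5²) − 912·9.8·(+7.52) = 471000 + (-69900) − (67200) = 334000 Pa.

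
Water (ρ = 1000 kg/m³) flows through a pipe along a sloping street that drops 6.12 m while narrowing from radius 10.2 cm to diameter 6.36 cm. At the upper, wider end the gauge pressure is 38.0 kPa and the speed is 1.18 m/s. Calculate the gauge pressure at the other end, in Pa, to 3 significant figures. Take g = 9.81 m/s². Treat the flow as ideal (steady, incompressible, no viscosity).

By continuity, v₂ = v₁·A₁/A₂ = 1.18·(327/31.8) = 12.1 m/s.
Applying Bernoulli between the two ends and solving for P₂: P₂ = P₁ + ½ρ(v₁² − v₂²) − ρgΔh.
P₂ = 38000 + ½·1000·(1.18² − 12.1²) − 1000·9.81·(−6.12) = 38000 + (-73000) − (-60000) = 25000 Pa.

P₂ = 25000 Pa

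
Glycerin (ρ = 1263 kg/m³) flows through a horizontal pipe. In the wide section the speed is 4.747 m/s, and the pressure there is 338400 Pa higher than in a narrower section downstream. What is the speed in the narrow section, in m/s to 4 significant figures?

v₂ ≈ 23.63 m/s

Along the level pipe P + ½ρv² is conserved, hence v₂² = v₁² + 2(P₁ − P₂)/ρ.
v₂ = √(4.747² + 2·338400/1263) = √(22.53 + 535.9) = 23.63 m/s.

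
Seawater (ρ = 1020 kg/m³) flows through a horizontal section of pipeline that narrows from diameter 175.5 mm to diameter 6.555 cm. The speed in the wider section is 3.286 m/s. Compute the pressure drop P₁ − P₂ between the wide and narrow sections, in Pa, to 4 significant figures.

By continuity, v₂ = v₁·A₁/A₂ = 3.286·(241.9/33.75) = 23.55 m/s.
Bernoulli (h₁ = h₂): P₁ − P₂ = ½ρ(v₂² − v₁²).
P₁ − P₂ = ½·1020·(23.55² − 3.286²) = ½·1020·544.0 = 277500 Pa.

277500 Pa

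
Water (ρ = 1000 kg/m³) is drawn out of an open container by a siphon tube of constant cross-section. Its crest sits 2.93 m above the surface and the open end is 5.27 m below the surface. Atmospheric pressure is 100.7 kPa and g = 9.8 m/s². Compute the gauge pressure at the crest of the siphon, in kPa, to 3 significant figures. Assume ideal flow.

P_gauge = -80.4 kPa

The outlet speed comes from Torricelli: v = √(2g·5.27) = 10.2 m/s.
The bore is uniform, so the speed at the crest is the same v. Bernoulli surface→crest: P_atm = P_top + ½ρv² + ρg·h_top.
P_top = 100700 − ½·1000·10.2² − 1000·9.8·2.93 = 20300 Pa. So P_gauge = P_top − P_atm = -80400 Pa.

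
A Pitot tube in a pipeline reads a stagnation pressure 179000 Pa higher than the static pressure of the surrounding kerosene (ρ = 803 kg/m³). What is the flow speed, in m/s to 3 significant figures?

v = 21.1 m/s

The dynamic pressure equals the rise in static pressure at the stagnation point: ΔP = ½ρv².
v = √(2ΔP/ρ) = √(2·179000/803) = 21.1 m/s.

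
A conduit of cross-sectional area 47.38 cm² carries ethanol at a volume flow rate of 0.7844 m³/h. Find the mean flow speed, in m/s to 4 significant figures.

v ≈ 0.04599 m/s

Q = 0.7844 m³/h = 0.0002179 m³/s.
v = Q/A = 0.0002179 / 0.004738 = 0.04599 m/s.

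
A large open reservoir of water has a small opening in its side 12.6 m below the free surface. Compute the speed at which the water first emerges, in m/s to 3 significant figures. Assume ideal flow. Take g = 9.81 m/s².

The surface is effectively still and both ends are open, so ½v² = gh and v = √(2·9.81·12.6) = 15.7 m/s.

v ≈ 15.7 m/s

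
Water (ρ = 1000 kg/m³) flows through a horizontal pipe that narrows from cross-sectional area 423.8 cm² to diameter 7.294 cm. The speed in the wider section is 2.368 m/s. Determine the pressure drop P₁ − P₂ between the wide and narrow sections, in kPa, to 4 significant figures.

The volume flow rate is constant, so v₂ = (A₁/A₂)v₁ = (423.8/41.79)·2.368 = 24.02 m/s.
The pipe is horizontal, so Bernoulli reduces to P₁ + ½ρv₁² = P₂ + ½ρv₂².
P₁ − P₂ = ½·1000·(24.02² − 2.368²) = ½·1000·571.2 = 285600 Pa.

ΔP ≈ 285.6 kPa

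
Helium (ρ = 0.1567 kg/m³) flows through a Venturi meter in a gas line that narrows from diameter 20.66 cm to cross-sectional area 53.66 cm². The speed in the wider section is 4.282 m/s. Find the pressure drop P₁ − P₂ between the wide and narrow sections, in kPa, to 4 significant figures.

ΔP ≈ 0.05463 kPa

Continuity gives A₁v₁ = A₂v₂, so v₂ = (335.2 cm²)/(53.66 cm²) × 4.282 m/s = 26.75 m/s.
Along the horizontal streamline, P + ½ρv² is constant.
P₁ − P₂ = ½·0.1567·(26.75² − 4.282²) = ½·0.1567·697.3 = 54.63 Pa.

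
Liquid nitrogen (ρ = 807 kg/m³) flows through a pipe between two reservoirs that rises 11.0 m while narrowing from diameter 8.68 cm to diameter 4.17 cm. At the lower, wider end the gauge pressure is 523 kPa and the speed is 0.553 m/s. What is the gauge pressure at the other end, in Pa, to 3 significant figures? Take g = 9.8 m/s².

434000 Pa

The volume flow rate is constant, so v₂ = (A₁/A₂)v₁ = (59.2/13.7)·0.553 = 2.40 m/s.
Energy conservation along the streamline gives P₂ = P₁ − ½ρ(v₂² − v₁²) − ρg(h₂ − h₁).
P₂ = 523000 + ½·807·(0.553² − 2.40²) − 807·9.8·(+11.0) = 523000 + (-2190) − (87000) = 434000 Pa.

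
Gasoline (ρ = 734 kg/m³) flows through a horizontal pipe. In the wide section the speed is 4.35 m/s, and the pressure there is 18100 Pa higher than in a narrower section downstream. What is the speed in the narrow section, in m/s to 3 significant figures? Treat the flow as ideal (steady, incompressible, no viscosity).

Along the level pipe P + ½ρv² is conserved, hence v₂² = v₁² + 2(P₁ − P₂)/ρ.
v₂ = √(4.35² + 2·18100/734) = √(18.9 + 49.3) = 8.26 m/s.

v₂ = 8.26 m/s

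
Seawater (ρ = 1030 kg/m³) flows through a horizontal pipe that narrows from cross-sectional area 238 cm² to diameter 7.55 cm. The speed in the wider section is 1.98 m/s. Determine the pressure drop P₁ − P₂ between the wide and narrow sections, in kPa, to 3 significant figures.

ΔP ≈ 55.0 kPa

Mass conservation (A₁v₁ = A₂v₂) gives v₂ = 1.98 × 238/44.8 = 10.5 m/s.
With no height change, Bernoulli's equation is P₁ + ½ρv₁² = P₂ + ½ρv₂².
P₁ − P₂ = ½·1030·(10.5² − 1.98²) = ½·1030·107 = 55000 Pa.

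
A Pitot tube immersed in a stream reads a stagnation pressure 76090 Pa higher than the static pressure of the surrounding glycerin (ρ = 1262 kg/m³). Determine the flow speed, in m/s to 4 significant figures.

Bernoulli between the free stream and the stagnation point: ½ρv² = P_stag − P_static.
v = √(2ΔP/ρ) = √(2·76090/1262) = 10.98 m/s.

v = 10.98 m/s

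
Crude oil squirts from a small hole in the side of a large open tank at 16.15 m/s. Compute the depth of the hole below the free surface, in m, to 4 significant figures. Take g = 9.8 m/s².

Inverting v = √(2gh) gives h = v² / 2g.
h = 16.15²/(2·9.8) = 260.8/19.60 = 13.31 m.

13.31 m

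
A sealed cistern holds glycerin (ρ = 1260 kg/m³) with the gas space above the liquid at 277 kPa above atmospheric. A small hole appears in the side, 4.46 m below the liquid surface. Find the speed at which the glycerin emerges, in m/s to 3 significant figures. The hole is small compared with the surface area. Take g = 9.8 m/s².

v ≈ 23.0 m/s

Take point 1 at the surface (v₁ ≈ 0) and point 2 at the hole (at atmospheric pressure). Bernoulli: P₁ + ρg h = P_atm + ½ρv₂².
With P₁ − P_atm = 277000 Pa, v₂ = √(2gh + 2ΔP/ρ) = √(2·9.8·4.46 + 2·277000/1260) = 23.0 m/s.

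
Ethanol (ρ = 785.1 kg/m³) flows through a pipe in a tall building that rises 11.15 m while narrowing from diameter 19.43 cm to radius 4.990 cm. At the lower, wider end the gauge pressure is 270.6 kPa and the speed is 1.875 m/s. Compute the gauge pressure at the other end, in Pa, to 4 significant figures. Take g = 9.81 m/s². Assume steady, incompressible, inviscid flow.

By continuity, v₂ = v₁·A₁/A₂ = 1.875·(296.5/78.23) = 7.107 m/s.
Applying Bernoulli between the two ends and solving for P₂: P₂ = P₁ + ½ρ(v₁² − v₂²) − ρgΔh.
P₂ = 270600 + ½·785.1·(1.875² − 7.107²) − 785.1·9.81·(+11.15) = 270600 + (-18450) − (85880) = 166300 Pa.

P₂ = 166300 Pa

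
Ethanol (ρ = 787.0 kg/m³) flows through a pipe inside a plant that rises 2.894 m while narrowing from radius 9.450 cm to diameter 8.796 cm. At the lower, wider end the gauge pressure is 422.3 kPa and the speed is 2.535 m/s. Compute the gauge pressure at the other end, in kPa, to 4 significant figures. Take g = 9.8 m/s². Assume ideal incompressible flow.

Continuity gives A₁v₁ = A₂v₂, so v₂ = (280.6 cm²)/(60.77 cm²) × 2.535 m/s = 11.70 m/s.
Energy conservation along the streamline gives P₂ = P₁ − ½ρ(v₂² − v₁²) − ρg(h₂ − h₁).
P₂ = 422300 + ½·787.0·(2.535² − 11.70²) − 787.0·9.8·(+2.894) = 422300 + (-51370) − (22320) = 348600 Pa.

P₂ ≈ 348.6 kPa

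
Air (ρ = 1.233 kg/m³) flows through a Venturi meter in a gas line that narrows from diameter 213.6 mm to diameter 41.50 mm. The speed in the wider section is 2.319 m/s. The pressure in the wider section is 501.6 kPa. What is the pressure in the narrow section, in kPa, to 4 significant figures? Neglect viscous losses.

By continuity, v₂ = v₁·A₁/A₂ = 2.319·(358.3/13.53) = 61.43 m/s.
Along the horizontal streamline, P + ½ρv² is constant.
P₂ = P₁ − ½ρ(v₂² − v₁²) = 501600 − ½·1.233·(61.43² − 2.319²) = 501600 − 2323 = 499300 Pa.

P₂ ≈ 499.3 kPa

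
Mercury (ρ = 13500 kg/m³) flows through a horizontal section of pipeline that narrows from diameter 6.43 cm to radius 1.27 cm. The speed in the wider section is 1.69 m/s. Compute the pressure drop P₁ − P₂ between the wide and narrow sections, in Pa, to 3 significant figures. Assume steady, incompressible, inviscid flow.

By continuity, v₂ = v₁·A₁/A₂ = 1.69·(32.5/5.07) = 10.8 m/s.
Along the horizontal streamline, P + ½ρv² is constant.
P₁ − P₂ = ½·13500·(10.8² − 1.69²) = ½·13500·114 = 772000 Pa.

ΔP = 772000 Pa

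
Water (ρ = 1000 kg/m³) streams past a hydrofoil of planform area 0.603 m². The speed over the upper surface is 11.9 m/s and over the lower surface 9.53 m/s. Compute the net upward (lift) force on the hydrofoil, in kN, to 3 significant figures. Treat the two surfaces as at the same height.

F = 15.3 kN

The faster flow above has the lower pressure; Bernoulli (same height) gives ΔP = ½ρ(v_up² − v_low²).
ΔP = ½·1000·(11.9² − 9.53²) = 25400 Pa.
Lift = ΔP · A = 25400 × 0.603 = 15300 N.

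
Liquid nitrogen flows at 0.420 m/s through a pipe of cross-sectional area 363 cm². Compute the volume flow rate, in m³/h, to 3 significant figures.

Q ≈ 54.9 m³/h

Q = A·v = 0.0363 m² × 0.420 m/s = 0.0152 m³/s.
Converting: 0.0152 m³/s × 3600 = 54.9 m³/h.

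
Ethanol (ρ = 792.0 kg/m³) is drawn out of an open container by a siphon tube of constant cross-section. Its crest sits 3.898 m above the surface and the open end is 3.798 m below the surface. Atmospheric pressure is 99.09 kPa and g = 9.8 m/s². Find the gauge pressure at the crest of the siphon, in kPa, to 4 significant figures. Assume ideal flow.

P_gauge = -59.73 kPa

From the surface to the outlet (both open to atmosphere, surface at rest): v = √(2g·h_out) = √(2·9.8·3.798) = 8.628 m/s.
Continuity keeps v the same throughout the tube; from surface to crest, P_atm + 0 = P_top + ½ρv² + ρg·h_top.
P_top = 99090 − ½·792.0·8.628² − 792.0·9.8·3.898 = 39360 Pa. So P_gauge = P_top − P_atm = -59730 Pa.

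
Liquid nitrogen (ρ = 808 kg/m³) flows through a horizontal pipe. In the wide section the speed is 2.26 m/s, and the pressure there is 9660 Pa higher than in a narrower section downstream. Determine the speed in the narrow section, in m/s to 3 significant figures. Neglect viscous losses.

Along the level pipe P + ½ρv² is conserved, hence v₂² = v₁² + 2(P₁ − P₂)/ρ.
v₂ = √(2.26² + 2·9660/808) = √(5.11 + 23.9) = 5.39 m/s.

5.39 m/s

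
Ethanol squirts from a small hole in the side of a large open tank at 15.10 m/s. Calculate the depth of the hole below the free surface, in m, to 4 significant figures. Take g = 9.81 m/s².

11.62 m

For a small hole in a large open tank, ½v² = gh, giving h = v²/(2g).
h = 15.10²/(2·9.81) = 228.0/19.62 = 11.62 m.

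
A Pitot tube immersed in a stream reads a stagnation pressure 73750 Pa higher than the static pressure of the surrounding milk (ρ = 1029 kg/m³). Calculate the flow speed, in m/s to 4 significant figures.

v ≈ 11.97 m/s

The dynamic pressure equals the rise in static pressure at the stagnation point: ΔP = ½ρv².
v = √(2ΔP/ρ) = √(2·73750/1029) = 11.97 m/s.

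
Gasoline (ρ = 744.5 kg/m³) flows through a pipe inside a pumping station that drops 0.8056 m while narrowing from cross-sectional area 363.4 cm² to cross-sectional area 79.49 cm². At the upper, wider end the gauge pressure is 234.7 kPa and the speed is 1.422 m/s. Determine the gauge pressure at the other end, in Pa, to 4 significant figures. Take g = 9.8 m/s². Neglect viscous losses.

P₂ = 225600 Pa

The volume flow rate is constant, so v₂ = (A₁/A₂)v₁ = (363.4/79.49)·1.422 = 6.501 m/s.
Bernoulli: P₁ + ½ρv₁² + ρg h₁ = P₂ + ½ρv₂² + ρg h₂, so P₂ = P₁ + ½ρ(v₁² − v₂²) − ρg(h₂ − h₁).
P₂ = 234700 + ½·744.5·(1.422² − 6.501²) − 744.5·9.8·(−0.8056) = 234700 + (-14980) − (-5878) = 225600 Pa.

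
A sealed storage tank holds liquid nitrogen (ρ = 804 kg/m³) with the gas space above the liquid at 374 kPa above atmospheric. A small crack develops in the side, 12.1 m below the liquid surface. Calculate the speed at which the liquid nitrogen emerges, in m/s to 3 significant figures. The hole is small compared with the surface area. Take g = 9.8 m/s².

v ≈ 34.2 m/s

Take point 1 at the surface (v₁ ≈ 0) and point 2 at the hole (at atmospheric pressure). Bernoulli: P₁ + ρg h = P_atm + ½ρv₂².
With P₁ − P_atm = 374000 Pa, v₂ = √(2gh + 2ΔP/ρ) = √(2·9.8·12.1 + 2·374000/804) = 34.2 m/s.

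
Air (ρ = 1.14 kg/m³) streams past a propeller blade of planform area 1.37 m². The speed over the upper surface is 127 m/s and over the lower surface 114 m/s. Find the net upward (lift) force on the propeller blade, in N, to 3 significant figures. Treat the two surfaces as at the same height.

F ≈ 2450 N

From P + ½ρv² = const at equal height, P_low − P_up = ½ρ(v_up² − v_low²).
ΔP = ½·1.14·(127² − 114²) = 1790 Pa.
Lift = ΔP · A = 1790 × 1.37 = 2450 N.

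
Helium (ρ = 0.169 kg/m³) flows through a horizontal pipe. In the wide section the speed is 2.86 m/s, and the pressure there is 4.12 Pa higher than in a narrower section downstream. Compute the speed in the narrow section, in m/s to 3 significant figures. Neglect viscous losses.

7.55 m/s

Horizontal Bernoulli: P₁ + ½ρv₁² = P₂ + ½ρv₂², so v₂² = v₁² + 2(P₁ − P₂)/ρ.
v₂ = √(2.86² + 2·4.12/0.169) = √(8.18 + 48.8) = 7.55 m/s.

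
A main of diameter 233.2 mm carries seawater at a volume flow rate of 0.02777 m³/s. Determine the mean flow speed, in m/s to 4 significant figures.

Q = 0.02777 m³/s = 0.02777 m³/s.
v = Q/A = 0.02777 / 0.04271 = 0.6502 m/s.

v ≈ 0.6502 m/s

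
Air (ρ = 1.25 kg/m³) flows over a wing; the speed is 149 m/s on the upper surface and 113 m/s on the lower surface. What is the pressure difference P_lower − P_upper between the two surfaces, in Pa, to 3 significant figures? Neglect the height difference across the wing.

5900 Pa

Bernoulli (same height): P_lower − P_upper = ½ρ(v_upper² − v_lower²).
ΔP = ½·1.25·(149² − 113²) = 5900 Pa.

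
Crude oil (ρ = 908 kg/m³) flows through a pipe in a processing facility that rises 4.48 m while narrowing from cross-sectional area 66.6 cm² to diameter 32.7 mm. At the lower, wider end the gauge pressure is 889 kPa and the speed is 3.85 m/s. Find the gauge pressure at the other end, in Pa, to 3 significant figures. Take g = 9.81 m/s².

P₂ ≈ 433000 Pa

Mass conservation (A₁v₁ = A₂v₂) gives v₂ = 3.85 × 66.6/8.40 = 30.5 m/s.
Energy conservation along the streamline gives P₂ = P₁ − ½ρ(v₂² − v₁²) − ρg(h₂ − h₁).
P₂ = 889000 + ½·908·(3.85² − 30.5²) − 908·9.81·(+4.48) = 889000 + (-416000) − (39900) = 433000 Pa.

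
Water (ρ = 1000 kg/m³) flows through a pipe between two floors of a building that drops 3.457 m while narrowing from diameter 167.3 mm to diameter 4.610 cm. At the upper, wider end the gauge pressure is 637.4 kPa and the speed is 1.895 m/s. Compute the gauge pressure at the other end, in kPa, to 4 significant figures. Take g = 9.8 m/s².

Continuity gives A₁v₁ = A₂v₂, so v₂ = (219.8 cm²)/(16.69 cm²) × 1.895 m/s = 24.96 m/s.
Applying Bernoulli between the two ends and solving for P₂: P₂ = P₁ + ½ρ(v₁² − v₂²) − ρgΔh.
P₂ = 637400 + ½·1000·(1.895² − 24.96²) − 1000·9.8·(−3.457) = 637400 + (-309600) − (-33880) = 361600 Pa.

P₂ ≈ 361.6 kPa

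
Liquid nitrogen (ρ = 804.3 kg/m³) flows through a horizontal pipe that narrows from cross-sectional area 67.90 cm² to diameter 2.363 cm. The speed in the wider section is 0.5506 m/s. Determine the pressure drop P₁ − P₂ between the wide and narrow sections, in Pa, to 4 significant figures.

Continuity gives A₁v₁ = A₂v₂, so v₂ = (67.90 cm²)/(4.385 cm²) × 0.5506 m/s = 8.525 m/s.
With no height change, Bernoulli's equation is P₁ + ½ρv₁² = P₂ + ½ρv₂².
P₁ − P₂ = ½·804.3·(8.525² − 0.5506²) = ½·804.3·72.37 = 29100 Pa.

ΔP ≈ 29100 Pa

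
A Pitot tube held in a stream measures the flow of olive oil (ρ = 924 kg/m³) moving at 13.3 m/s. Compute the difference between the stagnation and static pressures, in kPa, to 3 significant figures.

ΔP = 81.7 kPa

The dynamic pressure equals the rise in static pressure at the stagnation point: ΔP = ½ρv².
ΔP = ½·924·13.3² = 81700 Pa.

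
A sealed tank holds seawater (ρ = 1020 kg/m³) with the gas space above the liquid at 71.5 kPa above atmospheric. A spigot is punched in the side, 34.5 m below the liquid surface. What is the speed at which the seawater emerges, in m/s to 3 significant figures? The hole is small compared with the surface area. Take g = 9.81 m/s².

Take point 1 at the surface (v₁ ≈ 0) and point 2 at the hole (at atmospheric pressure). Bernoulli: P₁ + ρg h = P_atm + ½ρv₂².
With P₁ − P_atm = 71500 Pa, v₂ = √(2gh + 2ΔP/ρ) = √(2·9.81·34.5 + 2·71500/1020) = 28.6 m/s.

v = 28.6 m/s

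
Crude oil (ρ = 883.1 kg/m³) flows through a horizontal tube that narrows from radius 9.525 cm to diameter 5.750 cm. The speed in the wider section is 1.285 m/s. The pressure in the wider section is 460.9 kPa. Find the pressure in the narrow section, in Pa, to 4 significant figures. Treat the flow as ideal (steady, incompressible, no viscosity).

By continuity, v₂ = v₁·A₁/A₂ = 1.285·(285.0/25.97) = 14.10 m/s.
Bernoulli (h₁ = h₂): P₁ − P₂ = ½ρ(v₂² − v₁²).
P₂ = P₁ − ½ρ(v₂² − v₁²) = 460900 − ½·883.1·(14.10² − 1.285²) = 460900 − 87110 = 373800 Pa.

P₂ ≈ 373800 Pa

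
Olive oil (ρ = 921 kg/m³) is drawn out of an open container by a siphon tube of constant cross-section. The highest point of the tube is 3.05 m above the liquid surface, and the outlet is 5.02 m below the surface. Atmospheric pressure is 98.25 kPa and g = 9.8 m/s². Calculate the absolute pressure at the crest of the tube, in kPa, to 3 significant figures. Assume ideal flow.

25.4 kPa

The outlet speed comes from Torricelli: v = √(2g·5.02) = 9.92 m/s.
The bore is uniform, so the speed at the crest is the same v. Bernoulli surface→crest: P_atm = P_top + ½ρv² + ρg·h_top.
P_top = 98250 − ½·921·9.92² − 921·9.8·3.05 = 25400 Pa.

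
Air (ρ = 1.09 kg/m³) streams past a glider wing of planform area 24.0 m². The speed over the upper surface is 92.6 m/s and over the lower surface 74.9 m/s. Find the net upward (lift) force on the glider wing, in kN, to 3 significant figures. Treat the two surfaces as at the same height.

F = 38.8 kN

From P + ½ρv² = const at equal height, P_low − P_up = ½ρ(v_up² − v_low²).
ΔP = ½·1.09·(92.6² − 74.9²) = 1620 Pa.
Lift = ΔP · A = 1620 × 24.0 = 38800 N.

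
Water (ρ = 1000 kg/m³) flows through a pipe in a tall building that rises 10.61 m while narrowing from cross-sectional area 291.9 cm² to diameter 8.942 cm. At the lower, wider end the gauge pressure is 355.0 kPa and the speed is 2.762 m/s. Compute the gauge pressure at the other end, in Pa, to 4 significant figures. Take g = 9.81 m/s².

172300 Pa

Continuity gives A₁v₁ = A₂v₂, so v₂ = (291.9 cm²)/(62.80 cm²) × 2.762 m/s = 12.84 m/s.
Bernoulli: P₁ + ½ρv₁² + ρg h₁ = P₂ + ½ρv₂² + ρg h₂, so P₂ = P₁ + ½ρ(v₁² − v₂²) − ρg(h₂ − h₁).
P₂ = 355000 + ½·1000·(2.762² − 12.84²) − 1000·9.81·(+10.61) = 355000 + (-78590) − (104100) = 172300 Pa.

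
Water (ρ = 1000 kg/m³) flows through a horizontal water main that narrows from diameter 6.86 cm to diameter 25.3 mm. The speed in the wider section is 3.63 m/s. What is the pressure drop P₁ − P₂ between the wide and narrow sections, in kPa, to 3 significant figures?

Continuity gives A₁v₁ = A₂v₂, so v₂ = (37.0 cm²)/(5.03 cm²) × 3.63 m/s = 26.7 m/s.
Along the horizontal streamline, P + ½ρv² is constant.
P₁ − P₂ = ½·1000·(26.7² − 3.63²) = ½·1000·699 = 350000 Pa.

ΔP ≈ 350 kPa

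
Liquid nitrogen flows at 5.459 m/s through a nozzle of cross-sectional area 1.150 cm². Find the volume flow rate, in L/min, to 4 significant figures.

Q ≈ 37.67 L/min

Q = A·v = 0.0001150 m² × 5.459 m/s = 0.0006278 m³/s.
Converting: 0.0006278 m³/s × 60000 = 37.67 L/min.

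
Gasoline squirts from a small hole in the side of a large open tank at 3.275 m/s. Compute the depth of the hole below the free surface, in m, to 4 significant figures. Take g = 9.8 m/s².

For a small hole in a large open tank, ½v² = gh, giving h = v²/(2g).
h = 3.275²/(2·9.8) = 10.73/19.60 = 0.5472 m.

h ≈ 0.5472 m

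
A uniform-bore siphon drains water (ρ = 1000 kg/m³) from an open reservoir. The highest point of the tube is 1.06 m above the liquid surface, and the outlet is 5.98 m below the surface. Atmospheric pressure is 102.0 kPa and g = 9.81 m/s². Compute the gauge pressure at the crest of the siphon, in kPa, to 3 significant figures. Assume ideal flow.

Bernoulli surface→outlet gives ½v² = g·h_out, so v = √(2·9.81·5.98) = 10.8 m/s.
With constant cross-section the crest speed equals v; applying Bernoulli from the surface up to the crest, P_top = P_atm − ½ρv² − ρg·h_top.
P_top = 102000 − ½·1000·10.8² − 1000·9.81·1.06 = 32900 Pa. So P_gauge = P_top − P_atm = -69100 Pa.

P_gauge ≈ -69.1 kPa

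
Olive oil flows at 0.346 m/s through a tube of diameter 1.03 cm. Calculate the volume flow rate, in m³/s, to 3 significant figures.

0.0000288 m³/s

Q = A·v = 0.0000833 m² × 0.346 m/s = 0.0000288 m³/s.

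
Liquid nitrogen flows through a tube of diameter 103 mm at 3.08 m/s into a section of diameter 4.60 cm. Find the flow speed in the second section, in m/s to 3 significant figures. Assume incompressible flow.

By continuity, v₂ = v₁·A₁/A₂ = 3.08·(83.3/16.6) = 15.4 m/s.

v₂ ≈ 15.4 m/s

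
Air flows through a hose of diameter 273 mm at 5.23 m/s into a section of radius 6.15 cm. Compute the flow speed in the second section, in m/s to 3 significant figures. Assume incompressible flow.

The volume flow rate is constant, so v₂ = (A₁/A₂)v₁ = (585/119)·5.23 = 25.8 m/s.

v₂ ≈ 25.8 m/s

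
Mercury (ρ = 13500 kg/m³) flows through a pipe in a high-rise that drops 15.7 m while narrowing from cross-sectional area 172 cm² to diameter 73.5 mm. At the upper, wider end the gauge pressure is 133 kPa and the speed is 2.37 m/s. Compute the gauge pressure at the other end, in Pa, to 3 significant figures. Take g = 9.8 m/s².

P₂ ≈ 1620000 Pa

The volume flow rate is constant, so v₂ = (A₁/A₂)v₁ = (172/42.4)·2.37 = 9.61 m/s.
Energy conservation along the streamline gives P₂ = P₁ − ½ρ(v₂² − v₁²) − ρg(h₂ − h₁).
P₂ = 133000 + ½·13500·(2.37² − 9.61²) − 13500·9.8·(−15.7) = 133000 + (-585000) − (-2080000) = 1620000 Pa.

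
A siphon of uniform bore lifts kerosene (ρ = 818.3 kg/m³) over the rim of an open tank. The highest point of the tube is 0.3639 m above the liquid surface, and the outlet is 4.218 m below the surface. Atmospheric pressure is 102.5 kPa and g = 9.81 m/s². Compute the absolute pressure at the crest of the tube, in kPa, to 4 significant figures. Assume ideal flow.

Bernoulli surface→outlet gives ½v² = g·h_out, so v = √(2·9.81·4.218) = 9.097 m/s.
The bore is uniform, so the speed at the crest is the same v. Bernoulli surface→crest: P_atm = P_top + ½ρv² + ρg·h_top.
P_top = 102500 − ½·818.3·9.097² − 818.3·9.81·0.3639 = 65720 Pa.

P_top ≈ 65.72 kPa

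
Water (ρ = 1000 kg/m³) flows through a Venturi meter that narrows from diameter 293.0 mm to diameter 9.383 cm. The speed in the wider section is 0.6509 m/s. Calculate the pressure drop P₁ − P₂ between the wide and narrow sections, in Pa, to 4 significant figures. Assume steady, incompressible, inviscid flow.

19930 Pa

Continuity gives A₁v₁ = A₂v₂, so v₂ = (674.3 cm²)/(69.15 cm²) × 0.6509 m/s = 6.347 m/s.
Bernoulli (h₁ = h₂): P₁ − P₂ = ½ρ(v₂² − v₁²).
P₁ − P₂ = ½·1000·(6.347² − 0.6509²) = ½·1000·39.86 = 19930 Pa.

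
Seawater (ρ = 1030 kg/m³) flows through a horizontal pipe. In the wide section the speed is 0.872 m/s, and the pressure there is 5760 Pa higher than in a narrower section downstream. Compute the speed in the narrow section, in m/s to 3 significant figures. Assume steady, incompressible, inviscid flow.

v₂ ≈ 3.46 m/s

Along the level pipe P + ½ρv² is conserved, hence v₂² = v₁² + 2(P₁ − P₂)/ρ.
v₂ = √(0.872² + 2·5760/1030) = √(0.760 + 11.2) = 3.46 m/s.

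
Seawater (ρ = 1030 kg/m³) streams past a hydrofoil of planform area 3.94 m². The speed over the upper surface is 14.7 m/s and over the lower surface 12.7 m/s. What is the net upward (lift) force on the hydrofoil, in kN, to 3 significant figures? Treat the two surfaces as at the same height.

With equal heights on the two surfaces, Bernoulli gives P_lower − P_upper = ½ρ(v_upper² − v_lower²).
ΔP = ½·1030·(14.7² − 12.7²) = 28200 Pa.
Lift = ΔP · A = 28200 × 3.94 = 111000 N.

F = 111 kN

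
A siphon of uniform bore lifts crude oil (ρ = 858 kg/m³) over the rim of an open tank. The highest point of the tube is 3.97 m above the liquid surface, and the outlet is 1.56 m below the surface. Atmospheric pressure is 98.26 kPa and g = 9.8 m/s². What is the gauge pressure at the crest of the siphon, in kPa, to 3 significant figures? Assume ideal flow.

From the surface to the outlet (both open to atmosphere, surface at rest): v = √(2g·h_out) = √(2·9.8·1.56) = 5.53 m/s.
The bore is uniform, so the speed at the crest is the same v. Bernoulli surface→crest: P_atm = P_top + ½ρv² + ρg·h_top.
P_top = 98260 − ½·858·5.53² − 858·9.8·3.97 = 51800 Pa. So P_gauge = P_top − P_atm = -46500 Pa.

P_gauge ≈ -46.5 kPa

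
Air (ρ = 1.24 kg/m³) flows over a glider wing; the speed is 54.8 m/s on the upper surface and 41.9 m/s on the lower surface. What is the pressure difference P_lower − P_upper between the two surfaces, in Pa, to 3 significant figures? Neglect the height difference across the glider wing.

ΔP = 773 Pa

With negligible Δh, P + ½ρv² is constant, so P_low − P_up = ½ρ(v_up² − v_low²).
ΔP = ½·1.24·(54.8² − 41.9²) = 773 Pa.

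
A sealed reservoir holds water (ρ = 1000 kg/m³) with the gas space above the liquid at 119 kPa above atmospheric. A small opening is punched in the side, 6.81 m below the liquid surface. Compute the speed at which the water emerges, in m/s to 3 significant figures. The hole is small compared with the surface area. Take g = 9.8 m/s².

v ≈ 19.3 m/s

Take point 1 at the surface (v₁ ≈ 0) and point 2 at the hole (at atmospheric pressure). Bernoulli: P₁ + ρg h = P_atm + ½ρv₂².
With P₁ − P_atm = 119000 Pa, v₂ = √(2gh + 2ΔP/ρ) = √(2·9.8·6.81 + 2·119000/1000) = 19.3 m/s.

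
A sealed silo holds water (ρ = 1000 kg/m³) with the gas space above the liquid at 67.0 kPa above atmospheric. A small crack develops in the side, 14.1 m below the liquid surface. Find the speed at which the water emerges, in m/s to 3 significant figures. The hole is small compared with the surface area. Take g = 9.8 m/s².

v ≈ 20.3 m/s

Take point 1 at the surface (v₁ ≈ 0) and point 2 at the hole (at atmospheric pressure). Bernoulli: P₁ + ρg h = P_atm + ½ρv₂².
With P₁ − P_atm = 67000 Pa, v₂ = √(2gh + 2ΔP/ρ) = √(2·9.8·14.1 + 2·67000/1000) = 20.3 m/s.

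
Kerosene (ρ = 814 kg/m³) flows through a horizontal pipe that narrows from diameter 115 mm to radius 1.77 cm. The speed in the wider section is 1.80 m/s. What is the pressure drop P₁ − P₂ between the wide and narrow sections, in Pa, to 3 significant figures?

ΔP = 146000 Pa

Continuity gives A₁v₁ = A₂v₂, so v₂ = (104 cm²)/(9.84 cm²) × 1.80 m/s = 19.0 m/s.
Along the horizontal streamline, P + ½ρv² is constant.
P₁ − P₂ = ½·814·(19.0² − 1.80²) = ½·814·358 = 146000 Pa.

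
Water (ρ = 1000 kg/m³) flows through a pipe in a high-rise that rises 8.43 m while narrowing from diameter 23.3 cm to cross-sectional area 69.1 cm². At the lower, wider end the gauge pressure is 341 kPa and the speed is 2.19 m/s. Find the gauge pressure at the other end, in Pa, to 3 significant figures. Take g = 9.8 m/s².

P₂ ≈ 169000 Pa

The volume flow rate is constant, so v₂ = (A₁/A₂)v₁ = (426/69.1)·2.19 = 13.5 m/s.
Bernoulli: P₁ + ½ρv₁² + ρg h₁ = P₂ + ½ρv₂² + ρg h₂, so P₂ = P₁ + ½ρ(v₁² − v₂²) − ρg(h₂ − h₁).
P₂ = 341000 + ½·1000·(2.19² − 13.5²) − 1000·9.8·(+8.43) = 341000 + (-88900) − (82600) = 169000 Pa.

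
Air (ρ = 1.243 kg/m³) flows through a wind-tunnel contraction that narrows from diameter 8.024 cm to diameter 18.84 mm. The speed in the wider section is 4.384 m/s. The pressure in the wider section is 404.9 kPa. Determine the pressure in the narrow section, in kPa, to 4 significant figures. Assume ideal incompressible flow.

Mass conservation (A₁v₁ = A₂v₂) gives v₂ = 4.384 × 50.57/2.788 = 79.52 m/s.
With no height change, Bernoulli's equation is P₁ + ½ρv₁² = P₂ + ½ρv₂².
P₂ = P₁ − ½ρ(v₂² − v₁²) = 404900 − ½·1.243·(79.52² − 4.384²) = 404900 − 3918 = 401000 Pa.

P₂ ≈ 401.0 kPa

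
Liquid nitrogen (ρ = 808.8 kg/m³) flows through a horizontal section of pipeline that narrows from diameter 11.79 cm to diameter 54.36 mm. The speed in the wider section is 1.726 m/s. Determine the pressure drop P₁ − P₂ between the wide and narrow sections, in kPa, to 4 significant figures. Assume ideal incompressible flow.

Mass conservation (A₁v₁ = A₂v₂) gives v₂ = 1.726 × 109.2/23.21 = 8.119 m/s.
Along the horizontal streamline, P + ½ρv² is constant.
P₁ − P₂ = ½·808.8·(8.119² − 1.726²) = ½·808.8·62.94 = 25450 Pa.

25.45 kPa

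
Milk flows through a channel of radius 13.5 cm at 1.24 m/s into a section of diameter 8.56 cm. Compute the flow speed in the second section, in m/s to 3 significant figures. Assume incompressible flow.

v₂ = 12.3 m/s

The volume flow rate is constant, so v₂ = (A₁/A₂)v₁ = (573/57.5)·1.24 = 12.3 m/s.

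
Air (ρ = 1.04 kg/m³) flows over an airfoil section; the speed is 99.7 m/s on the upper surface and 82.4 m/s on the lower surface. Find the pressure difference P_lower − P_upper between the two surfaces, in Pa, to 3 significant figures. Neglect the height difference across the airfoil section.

ΔP ≈ 1640 Pa

The pressure is lower where the speed is higher: ΔP = ½ρ(v_up² − v_low²).
ΔP = ½·1.04·(99.7² − 82.4²) = 1640 Pa.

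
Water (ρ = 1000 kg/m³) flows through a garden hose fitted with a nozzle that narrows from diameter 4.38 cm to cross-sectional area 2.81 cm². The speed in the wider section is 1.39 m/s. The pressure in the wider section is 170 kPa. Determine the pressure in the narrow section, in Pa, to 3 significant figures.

P₂ ≈ 143000 Pa

Continuity gives A₁v₁ = A₂v₂, so v₂ = (15.1 cm²)/(2.81 cm²) × 1.39 m/s = 7.45 m/s.
With no height change, Bernoulli's equation is P₁ + ½ρv₁² = P₂ + ½ρv₂².
P₂ = P₁ − ½ρ(v₂² − v₁²) = 170000 − ½·1000·(7.45² − 1.39²) = 170000 − 26800 = 143000 Pa.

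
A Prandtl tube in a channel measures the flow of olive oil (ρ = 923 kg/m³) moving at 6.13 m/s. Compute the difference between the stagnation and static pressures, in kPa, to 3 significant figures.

The dynamic pressure equals the rise in static pressure at the stagnation point: ΔP = ½ρv².
ΔP = ½·923·6.13² = 17300 Pa.

ΔP ≈ 17.3 kPa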